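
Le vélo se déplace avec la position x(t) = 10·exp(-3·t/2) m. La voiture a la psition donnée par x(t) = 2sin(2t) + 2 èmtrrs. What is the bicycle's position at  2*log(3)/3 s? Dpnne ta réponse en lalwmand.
Wir haben die Position x(t) = 10·exp(-3·t/2). Durch Einsetzen von t = 2*log(3)/3: x(2*log(3)/3) = 10/3.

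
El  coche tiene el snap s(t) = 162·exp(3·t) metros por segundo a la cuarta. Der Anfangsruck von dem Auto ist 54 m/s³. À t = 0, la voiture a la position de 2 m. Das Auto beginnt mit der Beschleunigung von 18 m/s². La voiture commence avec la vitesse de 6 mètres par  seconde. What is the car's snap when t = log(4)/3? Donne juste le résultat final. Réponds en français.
Le snap à t = log(4)/3 est s = 648.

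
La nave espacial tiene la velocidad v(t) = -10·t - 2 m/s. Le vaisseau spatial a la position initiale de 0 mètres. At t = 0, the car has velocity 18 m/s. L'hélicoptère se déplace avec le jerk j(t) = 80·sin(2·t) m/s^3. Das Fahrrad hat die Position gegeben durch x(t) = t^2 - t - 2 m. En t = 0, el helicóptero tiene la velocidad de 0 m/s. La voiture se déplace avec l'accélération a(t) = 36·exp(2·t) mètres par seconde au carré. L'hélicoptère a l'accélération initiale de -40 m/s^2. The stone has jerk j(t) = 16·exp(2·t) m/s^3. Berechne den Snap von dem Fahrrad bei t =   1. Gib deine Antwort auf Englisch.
To solve this, we need to take 4 derivatives of our position equation x(t) = t^2 - t - 2. The derivative of position gives velocity: v(t) = 2·t - 1. Taking d/dt of v(t), we find a(t) = 2. Differentiating acceleration, we get jerk: j(t) = 0. Taking d/dt of j(t), we find s(t) = 0. We have snap s(t) = 0. Substituting t = 1: s(1) = 0.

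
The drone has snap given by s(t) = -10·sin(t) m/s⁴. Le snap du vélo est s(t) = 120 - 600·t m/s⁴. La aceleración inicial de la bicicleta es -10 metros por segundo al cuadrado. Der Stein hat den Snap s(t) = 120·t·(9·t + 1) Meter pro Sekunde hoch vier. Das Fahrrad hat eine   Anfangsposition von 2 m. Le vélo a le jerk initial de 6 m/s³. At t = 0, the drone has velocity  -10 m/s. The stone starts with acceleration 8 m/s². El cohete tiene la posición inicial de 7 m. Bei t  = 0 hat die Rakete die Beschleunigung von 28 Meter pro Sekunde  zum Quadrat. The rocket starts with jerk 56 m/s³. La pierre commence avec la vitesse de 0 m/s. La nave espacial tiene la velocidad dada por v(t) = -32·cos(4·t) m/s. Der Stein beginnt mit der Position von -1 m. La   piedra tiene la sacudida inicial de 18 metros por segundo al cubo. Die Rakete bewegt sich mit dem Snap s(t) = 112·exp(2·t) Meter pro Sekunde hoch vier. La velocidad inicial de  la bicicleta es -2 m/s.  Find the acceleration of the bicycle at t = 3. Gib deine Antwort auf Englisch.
We must find the antiderivative of our snap equation s(t) = 120 - 600·t 2 times. The integral of snap, with j(0) = 6, gives jerk: j(t) = -300·t^2 + 120·t + 6. The antiderivative of jerk, with a(0) = -10, gives acceleration: a(t) = -100·t^3 + 60·t^2 + 6·t - 10. Using a(t) = -100·t^3 + 60·t^2 + 6·t - 10 and substituting t = 3, we find a = -2152.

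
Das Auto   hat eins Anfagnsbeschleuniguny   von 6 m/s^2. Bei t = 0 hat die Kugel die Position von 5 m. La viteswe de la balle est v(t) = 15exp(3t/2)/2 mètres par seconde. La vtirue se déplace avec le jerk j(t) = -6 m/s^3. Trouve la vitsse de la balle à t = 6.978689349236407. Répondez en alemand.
Mit v(t) = 15·exp(3·t/2)/2 und Einsetzen von t = 6.978689349236407, finden wir v = 263797.500541537.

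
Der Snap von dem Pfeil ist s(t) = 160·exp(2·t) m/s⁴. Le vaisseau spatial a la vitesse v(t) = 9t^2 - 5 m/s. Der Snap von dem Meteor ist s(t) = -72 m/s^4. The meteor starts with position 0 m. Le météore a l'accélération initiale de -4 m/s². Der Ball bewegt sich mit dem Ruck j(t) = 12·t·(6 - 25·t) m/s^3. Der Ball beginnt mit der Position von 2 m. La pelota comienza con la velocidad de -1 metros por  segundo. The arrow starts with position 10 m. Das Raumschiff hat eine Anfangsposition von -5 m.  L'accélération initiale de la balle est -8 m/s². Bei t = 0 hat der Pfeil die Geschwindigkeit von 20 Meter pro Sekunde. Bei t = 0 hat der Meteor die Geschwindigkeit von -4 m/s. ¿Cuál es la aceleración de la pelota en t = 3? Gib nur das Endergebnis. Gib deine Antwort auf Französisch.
L'accélération à t = 3 est a = -2384.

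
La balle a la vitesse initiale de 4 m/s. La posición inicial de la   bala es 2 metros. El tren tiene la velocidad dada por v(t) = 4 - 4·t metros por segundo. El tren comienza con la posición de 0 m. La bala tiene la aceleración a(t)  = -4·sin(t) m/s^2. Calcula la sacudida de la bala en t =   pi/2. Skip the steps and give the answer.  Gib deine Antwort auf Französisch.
j(pi/2) = 0.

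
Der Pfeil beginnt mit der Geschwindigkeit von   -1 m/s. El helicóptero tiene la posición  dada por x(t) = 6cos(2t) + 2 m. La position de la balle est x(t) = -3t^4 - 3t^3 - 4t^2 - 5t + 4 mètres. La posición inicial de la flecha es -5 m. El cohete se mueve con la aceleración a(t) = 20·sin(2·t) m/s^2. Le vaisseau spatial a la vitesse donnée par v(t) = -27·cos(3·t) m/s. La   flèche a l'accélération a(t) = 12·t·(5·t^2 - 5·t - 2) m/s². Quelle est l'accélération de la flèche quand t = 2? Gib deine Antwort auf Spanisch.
De la ecuación de la aceleración a(t) = 12·t·(5·t^2 - 5·t - 2), sustituimos t = 2 para obtener a = 192.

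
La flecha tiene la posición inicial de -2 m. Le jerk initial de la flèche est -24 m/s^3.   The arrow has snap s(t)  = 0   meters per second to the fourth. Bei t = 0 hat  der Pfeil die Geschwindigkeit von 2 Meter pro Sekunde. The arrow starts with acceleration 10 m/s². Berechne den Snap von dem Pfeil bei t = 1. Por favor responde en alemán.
Aus der Gleichung für den Snap s(t) = 0, setzen wir t = 1 ein und erhalten s = 0.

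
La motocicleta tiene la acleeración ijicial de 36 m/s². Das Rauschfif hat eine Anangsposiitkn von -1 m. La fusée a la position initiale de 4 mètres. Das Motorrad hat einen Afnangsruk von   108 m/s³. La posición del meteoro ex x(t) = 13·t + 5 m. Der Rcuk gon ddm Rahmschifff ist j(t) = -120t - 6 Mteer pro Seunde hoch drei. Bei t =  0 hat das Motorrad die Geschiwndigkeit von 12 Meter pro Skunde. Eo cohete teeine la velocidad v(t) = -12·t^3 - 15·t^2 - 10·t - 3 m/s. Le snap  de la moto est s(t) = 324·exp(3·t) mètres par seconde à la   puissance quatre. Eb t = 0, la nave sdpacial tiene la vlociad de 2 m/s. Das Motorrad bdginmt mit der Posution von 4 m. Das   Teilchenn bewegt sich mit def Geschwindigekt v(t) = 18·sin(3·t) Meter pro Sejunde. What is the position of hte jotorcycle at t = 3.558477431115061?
Starting from snap s(t) = 324·exp(3·t), we take 4 integrals. Finding the antiderivative of s(t) and using j(0) = 108: j(t) = 108·exp(3·t). Finding the integral of j(t) and using a(0) = 36: a(t) = 36·exp(3·t). Finding the antiderivative of a(t) and using v(0) = 12: v(t) = 12·exp(3·t). The integral of velocity is position. Using x(0) = 4, we get x(t) = 4·exp(3·t). We have position x(t) = 4·exp(3·t). Substituting t = 3.558477431115061: x(3.558477431115061) = 173117.642091330.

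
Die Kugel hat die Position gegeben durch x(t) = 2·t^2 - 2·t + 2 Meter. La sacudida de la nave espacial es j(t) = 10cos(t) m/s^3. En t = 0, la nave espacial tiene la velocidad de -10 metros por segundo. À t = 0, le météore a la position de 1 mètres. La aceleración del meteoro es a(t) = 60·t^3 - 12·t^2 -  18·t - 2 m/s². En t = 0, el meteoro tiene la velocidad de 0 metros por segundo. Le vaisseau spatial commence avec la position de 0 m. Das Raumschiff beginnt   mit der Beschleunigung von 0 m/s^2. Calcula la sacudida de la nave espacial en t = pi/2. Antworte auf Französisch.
De l'équation du jerk j(t) = 10·cos(t), nous substituons t = pi/2 pour obtenir j = 0.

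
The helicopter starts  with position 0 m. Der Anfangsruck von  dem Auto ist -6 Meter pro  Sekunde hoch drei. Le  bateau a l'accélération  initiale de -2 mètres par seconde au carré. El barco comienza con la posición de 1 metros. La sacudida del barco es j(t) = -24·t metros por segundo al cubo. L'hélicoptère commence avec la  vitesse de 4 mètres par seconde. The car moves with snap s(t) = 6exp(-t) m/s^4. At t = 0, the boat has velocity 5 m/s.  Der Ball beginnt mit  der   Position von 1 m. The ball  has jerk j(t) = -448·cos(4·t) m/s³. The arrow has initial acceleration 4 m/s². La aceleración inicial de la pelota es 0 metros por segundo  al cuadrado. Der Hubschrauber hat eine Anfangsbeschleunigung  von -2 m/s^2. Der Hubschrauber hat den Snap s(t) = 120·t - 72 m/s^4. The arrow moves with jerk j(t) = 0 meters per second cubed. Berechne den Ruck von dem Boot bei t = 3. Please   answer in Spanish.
Tenemos la sacudida j(t) = -24·t. Sustituyendo t = 3: j(3) = -72.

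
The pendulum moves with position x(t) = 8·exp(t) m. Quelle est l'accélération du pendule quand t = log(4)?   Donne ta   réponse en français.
Pour résoudre ceci, nous devons prendre 2 dérivées de notre équation de la position x(t) = 8·exp(t). En prenant d/dt de x(t), nous trouvons v(t) = 8·exp(t). En prenant d/dt de v(t), nous trouvons a(t) = 8·exp(t). En utilisant a(t) = 8·exp(t) et en substituant t = log(4), nous trouvons a = 32.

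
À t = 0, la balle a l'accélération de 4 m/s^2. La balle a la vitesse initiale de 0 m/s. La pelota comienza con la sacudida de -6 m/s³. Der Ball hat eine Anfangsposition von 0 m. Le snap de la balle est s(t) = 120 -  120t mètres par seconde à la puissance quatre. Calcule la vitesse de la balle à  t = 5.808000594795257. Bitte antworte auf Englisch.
Starting from snap s(t) = 120 - 120·t, we take 3 antiderivatives. Finding the antiderivative of s(t) and using j(0) = -6: j(t) = -60·t^2 + 120·t - 6. The antiderivative of jerk, with a(0) = 4, gives acceleration: a(t) = -20·t^3 + 60·t^2 - 6·t + 4. The antiderivative of acceleration, with v(0) = 0, gives velocity: v(t) = t·(-5·t^3 + 20·t^2 - 3·t + 4). Using v(t) = t·(-5·t^3 + 20·t^2 - 3·t + 4) and substituting t = 5.808000594795257, we find v = -1849.08882312348.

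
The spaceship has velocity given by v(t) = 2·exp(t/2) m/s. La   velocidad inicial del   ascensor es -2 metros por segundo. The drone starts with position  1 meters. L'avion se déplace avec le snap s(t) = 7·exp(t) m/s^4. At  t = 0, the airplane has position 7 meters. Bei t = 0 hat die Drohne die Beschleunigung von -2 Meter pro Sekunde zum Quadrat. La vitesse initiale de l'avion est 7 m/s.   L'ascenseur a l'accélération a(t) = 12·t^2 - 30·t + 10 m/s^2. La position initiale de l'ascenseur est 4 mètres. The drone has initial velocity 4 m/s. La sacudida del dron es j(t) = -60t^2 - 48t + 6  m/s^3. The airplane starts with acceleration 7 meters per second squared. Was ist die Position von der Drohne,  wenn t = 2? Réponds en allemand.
Um dies zu lösen, müssen wir 3 Stammfunktionen unserer Gleichung für den Ruck j(t) = -60·t^2 - 48·t + 6 finden. Die Stammfunktion von dem Ruck ist die Beschleunigung. Mit a(0) = -2 erhalten wir a(t) = -20·t^3 - 24·t^2 + 6·t - 2. Durch Integration von der Beschleunigung und Verwendung der Anfangsbedingung v(0) = 4, erhalten wir v(t) = -5·t^4 - 8·t^3 + 3·t^2 - 2·t + 4. Mit ∫v(t)dt und Anwendung von x(0) = 1, finden wir x(t) = -t^5 - 2·t^4 + t^3 - t^2 + 4·t + 1. Wir haben die Position x(t) = -t^5 - 2·t^4 + t^3 - t^2 + 4·t + 1. Durch Einsetzen von t = 2: x(2) = -51.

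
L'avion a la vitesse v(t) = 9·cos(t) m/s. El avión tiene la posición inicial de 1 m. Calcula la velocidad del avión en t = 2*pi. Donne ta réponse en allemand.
Mit v(t) = 9·cos(t) und Einsetzen von t = 2*pi, finden wir v = 9.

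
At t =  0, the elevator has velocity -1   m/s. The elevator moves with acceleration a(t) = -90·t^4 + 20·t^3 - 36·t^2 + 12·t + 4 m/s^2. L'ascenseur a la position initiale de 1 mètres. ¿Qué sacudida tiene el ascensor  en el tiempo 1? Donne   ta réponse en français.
En partant de l'accélération a(t) = -90·t^4 + 20·t^3 - 36·t^2 + 12·t + 4, nous prenons 1 dérivée. La dérivée de l'accélération donne le jerk: j(t) = -360·t^3 + 60·t^2 - 72·t + 12. Nous avons le jerk j(t) = -360·t^3 + 60·t^2 - 72·t + 12. En substituant t = 1: j(1) = -360.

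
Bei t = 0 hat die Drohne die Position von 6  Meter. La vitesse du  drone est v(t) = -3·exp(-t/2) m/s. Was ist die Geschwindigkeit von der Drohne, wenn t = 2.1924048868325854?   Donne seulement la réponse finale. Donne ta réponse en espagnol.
La velocidad en t = 2.1924048868325854 es v = -1.00241275126276.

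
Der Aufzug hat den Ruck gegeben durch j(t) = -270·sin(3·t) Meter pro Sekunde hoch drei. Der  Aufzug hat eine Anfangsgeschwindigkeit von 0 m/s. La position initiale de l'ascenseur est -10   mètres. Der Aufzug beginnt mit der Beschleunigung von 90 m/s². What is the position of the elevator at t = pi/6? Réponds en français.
Nous devons trouver l'intégrale de notre équation du jerk j(t) = -270·sin(3·t) 3 fois. L'intégrale du jerk est l'accélération. En utilisant a(0) = 90, nous obtenons a(t) = 90·cos(3·t). L'intégrale de l'accélération est la vitesse. En utilisant v(0) = 0, nous obtenons v(t) = 30·sin(3·t). En intégrant la vitesse et en utilisant la condition initiale x(0) = -10, nous obtenons x(t) = -10·cos(3·t). De l'équation de la position x(t) = -10·cos(3·t), nous substituons t = pi/6 pour obtenir x = 0.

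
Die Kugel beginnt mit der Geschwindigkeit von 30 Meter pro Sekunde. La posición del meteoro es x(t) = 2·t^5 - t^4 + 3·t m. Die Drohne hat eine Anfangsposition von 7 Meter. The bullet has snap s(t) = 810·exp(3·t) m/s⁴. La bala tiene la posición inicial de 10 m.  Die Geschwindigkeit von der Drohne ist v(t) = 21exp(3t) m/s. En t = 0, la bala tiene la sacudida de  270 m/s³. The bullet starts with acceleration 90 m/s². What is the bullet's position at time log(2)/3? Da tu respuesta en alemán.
Um dies zu lösen, müssen wir 4 Integrale unserer Gleichung für den Snap s(t) = 810·exp(3·t) finden. Das Integral von dem Snap, mit j(0) = 270, ergibt den Ruck: j(t) = 270·exp(3·t). Die Stammfunktion von dem Ruck, mit a(0) = 90, ergibt die Beschleunigung: a(t) = 90·exp(3·t). Mit ∫a(t)dt und Anwendung von v(0) = 30, finden wir v(t) = 30·exp(3·t). Die Stammfunktion von der Geschwindigkeit ist die Position. Mit x(0) = 10 erhalten wir x(t) = 10·exp(3·t). Wir haben die Position x(t) = 10·exp(3·t). Durch Einsetzen von t = log(2)/3: x(log(2)/3) = 20.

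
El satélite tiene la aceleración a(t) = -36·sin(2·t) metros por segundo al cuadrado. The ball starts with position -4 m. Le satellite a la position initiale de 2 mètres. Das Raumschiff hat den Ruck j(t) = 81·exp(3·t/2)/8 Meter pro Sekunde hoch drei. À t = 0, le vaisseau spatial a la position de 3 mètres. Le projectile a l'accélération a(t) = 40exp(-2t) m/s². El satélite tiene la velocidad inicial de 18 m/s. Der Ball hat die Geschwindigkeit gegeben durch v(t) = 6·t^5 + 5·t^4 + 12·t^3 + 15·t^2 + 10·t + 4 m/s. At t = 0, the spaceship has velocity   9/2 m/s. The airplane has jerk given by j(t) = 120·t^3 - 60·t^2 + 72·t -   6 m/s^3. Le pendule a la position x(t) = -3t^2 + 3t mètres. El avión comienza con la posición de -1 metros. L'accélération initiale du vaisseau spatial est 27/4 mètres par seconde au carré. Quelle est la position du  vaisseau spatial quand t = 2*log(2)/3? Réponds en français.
En partant du jerk j(t) = 81·exp(3·t/2)/8, nous prenons 3 intégrales. En intégrant le jerk et en utilisant la condition initiale a(0) = 27/4, nous obtenons a(t) = 27·exp(3·t/2)/4. En prenant ∫a(t)dt et en appliquant v(0) = 9/2, nous trouvons v(t) = 9·exp(3·t/2)/2. En prenant ∫v(t)dt et en appliquant x(0) = 3, nous trouvons x(t) = 3·exp(3·t/2). En utilisant x(t) = 3·exp(3·t/2) et en substituant t = 2*log(2)/3, nous trouvons x = 6.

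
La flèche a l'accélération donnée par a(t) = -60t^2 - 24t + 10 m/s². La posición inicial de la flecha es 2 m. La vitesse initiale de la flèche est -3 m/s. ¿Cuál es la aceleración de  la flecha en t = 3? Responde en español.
Tenemos la aceleración a(t) = -60·t^2 - 24·t + 10. Sustituyendo t = 3: a(3) = -602.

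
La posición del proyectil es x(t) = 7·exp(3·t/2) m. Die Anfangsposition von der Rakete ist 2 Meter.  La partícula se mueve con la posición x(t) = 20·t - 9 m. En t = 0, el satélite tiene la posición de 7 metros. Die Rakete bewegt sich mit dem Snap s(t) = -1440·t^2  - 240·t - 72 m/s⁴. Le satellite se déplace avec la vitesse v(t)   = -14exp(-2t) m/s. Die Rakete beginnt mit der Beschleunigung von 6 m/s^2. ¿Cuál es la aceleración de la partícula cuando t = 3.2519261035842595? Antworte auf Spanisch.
Para resolver esto, necesitamos tomar 2 derivadas de nuestra ecuación de la posición x(t) = 20·t - 9. La derivada de la posición da la velocidad: v(t) = 20. Tomando d/dt de v(t), encontramos a(t) = 0. Tenemos la aceleración a(t) = 0. Sustituyendo t = 3.2519261035842595: a(3.2519261035842595) = 0.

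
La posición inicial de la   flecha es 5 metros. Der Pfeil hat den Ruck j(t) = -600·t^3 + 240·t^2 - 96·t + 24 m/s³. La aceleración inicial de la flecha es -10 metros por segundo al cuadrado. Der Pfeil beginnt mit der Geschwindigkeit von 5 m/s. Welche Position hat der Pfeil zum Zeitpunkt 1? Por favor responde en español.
Necesitamos integrar nuestra ecuación de la sacudida j(t) = -600·t^3 + 240·t^2 - 96·t + 24 3 veces. La integral de la sacudida es la aceleración. Usando a(0) = -10, obtenemos a(t) = -150·t^4 + 80·t^3 - 48·t^2 + 24·t - 10. Integrando la aceleración y usando la condición inicial v(0) = 5, obtenemos v(t) = -30·t^5 + 20·t^4 - 16·t^3 + 12·t^2 - 10·t + 5. Tomando ∫v(t)dt y aplicando x(0) = 5, encontramos x(t) = -5·t^6 + 4·t^5 - 4·t^4 + 4·t^3 - 5·t^2 + 5·t + 5. Usando x(t) = -5·t^6 + 4·t^5 - 4·t^4 + 4·t^3 - 5·t^2 + 5·t + 5 y sustituyendo t = 1, encontramos x = 4.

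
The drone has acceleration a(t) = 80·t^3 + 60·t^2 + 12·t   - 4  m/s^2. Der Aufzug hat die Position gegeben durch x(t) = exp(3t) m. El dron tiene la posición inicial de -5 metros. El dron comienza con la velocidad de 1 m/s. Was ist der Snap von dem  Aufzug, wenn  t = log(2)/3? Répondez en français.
Pour résoudre ceci, nous devons prendre 4 dérivées de notre équation de la position x(t) = exp(3·t). En dérivant la position, nous obtenons la vitesse: v(t) = 3·exp(3·t). En dérivant la vitesse, nous obtenons l'accélération: a(t) = 9·exp(3·t). La dérivée de l'accélération donne le jerk: j(t) = 27·exp(3·t). En dérivant le jerk, nous obtenons le snap: s(t) = 81·exp(3·t). En utilisant s(t) = 81·exp(3·t) et en substituant t = log(2)/3, nous trouvons s = 162.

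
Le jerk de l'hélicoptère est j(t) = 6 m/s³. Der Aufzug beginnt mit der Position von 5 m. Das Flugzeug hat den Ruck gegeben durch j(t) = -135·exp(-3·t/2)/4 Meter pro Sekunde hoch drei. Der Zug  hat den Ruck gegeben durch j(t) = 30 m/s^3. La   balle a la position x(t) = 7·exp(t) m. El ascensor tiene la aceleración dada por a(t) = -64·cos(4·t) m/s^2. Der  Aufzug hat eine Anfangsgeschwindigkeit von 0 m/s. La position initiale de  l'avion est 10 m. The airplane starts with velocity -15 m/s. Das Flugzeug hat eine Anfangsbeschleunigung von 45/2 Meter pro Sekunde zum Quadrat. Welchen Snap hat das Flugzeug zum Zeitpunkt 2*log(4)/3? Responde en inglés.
To solve this, we need to take 1 derivative of our jerk equation j(t) = -135·exp(-3·t/2)/4. Taking d/dt of j(t), we find s(t) = 405·exp(-3·t/2)/8. We have snap s(t) = 405·exp(-3·t/2)/8. Substituting t = 2*log(4)/3: s(2*log(4)/3) = 405/32.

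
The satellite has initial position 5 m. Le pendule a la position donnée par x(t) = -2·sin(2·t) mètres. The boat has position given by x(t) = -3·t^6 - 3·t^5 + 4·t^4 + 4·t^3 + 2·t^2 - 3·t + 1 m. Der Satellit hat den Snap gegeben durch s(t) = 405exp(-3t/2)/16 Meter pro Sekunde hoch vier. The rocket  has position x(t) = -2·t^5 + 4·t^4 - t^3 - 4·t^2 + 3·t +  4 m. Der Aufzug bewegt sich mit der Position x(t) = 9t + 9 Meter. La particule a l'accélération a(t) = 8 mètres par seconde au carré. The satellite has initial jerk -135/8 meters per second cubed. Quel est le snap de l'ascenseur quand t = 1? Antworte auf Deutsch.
Wir müssen unsere Gleichung für die Position x(t) = 9·t + 9 4-mal ableiten. Mit d/dt von x(t) finden wir v(t) = 9. Durch Ableiten von der Geschwindigkeit erhalten wir die Beschleunigung: a(t) = 0. Durch Ableiten von der Beschleunigung erhalten wir den Ruck: j(t) = 0. Durch Ableiten von dem Ruck erhalten wir den Snap: s(t) = 0. Wir haben den Snap s(t) = 0. Durch Einsetzen von t = 1: s(1) = 0.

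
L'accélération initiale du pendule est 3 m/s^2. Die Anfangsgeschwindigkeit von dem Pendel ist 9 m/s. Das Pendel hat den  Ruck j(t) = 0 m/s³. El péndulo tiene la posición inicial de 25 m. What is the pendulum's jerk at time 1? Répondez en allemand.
Wir haben den Ruck j(t) = 0. Durch Einsetzen von t = 1: j(1) = 0.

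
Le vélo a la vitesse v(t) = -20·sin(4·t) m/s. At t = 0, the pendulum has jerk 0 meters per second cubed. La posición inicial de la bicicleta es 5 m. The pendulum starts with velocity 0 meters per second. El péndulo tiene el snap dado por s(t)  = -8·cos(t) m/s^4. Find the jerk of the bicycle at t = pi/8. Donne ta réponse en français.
Nous devons dériver notre équation de la vitesse v(t) = -20·sin(4·t) 2 fois. En dérivant la vitesse, nous obtenons l'accélération: a(t) = -80·cos(4·t). En prenant d/dt de a(t), nous trouvons j(t) = 320·sin(4·t). De l'équation du jerk j(t) = 320·sin(4·t), nous substituons t = pi/8 pour obtenir j = 320.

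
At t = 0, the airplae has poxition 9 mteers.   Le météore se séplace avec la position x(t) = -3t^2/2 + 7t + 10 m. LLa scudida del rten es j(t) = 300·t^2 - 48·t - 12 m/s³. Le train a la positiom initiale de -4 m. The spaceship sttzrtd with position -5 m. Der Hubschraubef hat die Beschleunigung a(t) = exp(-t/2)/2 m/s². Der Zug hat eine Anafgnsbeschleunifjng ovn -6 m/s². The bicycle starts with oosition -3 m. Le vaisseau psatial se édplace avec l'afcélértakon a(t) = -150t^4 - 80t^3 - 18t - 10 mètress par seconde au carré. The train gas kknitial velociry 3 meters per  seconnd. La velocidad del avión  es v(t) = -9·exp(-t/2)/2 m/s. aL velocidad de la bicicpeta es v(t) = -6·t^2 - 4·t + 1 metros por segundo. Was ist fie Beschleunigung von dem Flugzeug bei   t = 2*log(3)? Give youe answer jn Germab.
Um dies zu lösen, müssen wir 1 Ableitung unserer Gleichung für die Geschwindigkeit v(t) = -9·exp(-t/2)/2 nehmen. Durch Ableiten von der Geschwindigkeit erhalten wir die Beschleunigung: a(t) = 9·exp(-t/2)/4. Wir haben die Beschleunigung a(t) = 9·exp(-t/2)/4. Durch Einsetzen von t = 2*log(3): a(2*log(3)) = 3/4.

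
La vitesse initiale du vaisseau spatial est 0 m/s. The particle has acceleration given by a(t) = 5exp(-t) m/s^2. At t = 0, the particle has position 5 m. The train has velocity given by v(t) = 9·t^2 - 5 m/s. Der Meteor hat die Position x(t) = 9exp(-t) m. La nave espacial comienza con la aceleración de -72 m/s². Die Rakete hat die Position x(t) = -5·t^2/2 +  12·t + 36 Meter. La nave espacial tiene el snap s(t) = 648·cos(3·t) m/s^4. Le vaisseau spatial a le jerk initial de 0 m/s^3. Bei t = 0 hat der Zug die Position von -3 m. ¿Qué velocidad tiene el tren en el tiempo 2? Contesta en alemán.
Wir haben die Geschwindigkeit v(t) = 9·t^2 - 5. Durch Einsetzen von t = 2: v(2) = 31.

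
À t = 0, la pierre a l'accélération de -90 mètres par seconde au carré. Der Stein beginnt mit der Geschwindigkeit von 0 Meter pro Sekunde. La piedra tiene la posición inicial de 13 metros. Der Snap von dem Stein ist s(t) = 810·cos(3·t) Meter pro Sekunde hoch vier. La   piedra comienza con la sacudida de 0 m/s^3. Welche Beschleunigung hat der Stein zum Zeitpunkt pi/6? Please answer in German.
Um dies zu lösen, müssen wir 2 Stammfunktionen unserer Gleichung für den Snap s(t) = 810·cos(3·t) finden. Durch Integration von dem Snap und Verwendung der Anfangsbedingung j(0) = 0, erhalten wir j(t) = 270·sin(3·t). Die Stammfunktion von dem Ruck ist die Beschleunigung. Mit a(0) = -90 erhalten wir a(t) = -90·cos(3·t). Aus der Gleichung für die Beschleunigung a(t) = -90·cos(3·t), setzen wir t = pi/6 ein und erhalten a = 0.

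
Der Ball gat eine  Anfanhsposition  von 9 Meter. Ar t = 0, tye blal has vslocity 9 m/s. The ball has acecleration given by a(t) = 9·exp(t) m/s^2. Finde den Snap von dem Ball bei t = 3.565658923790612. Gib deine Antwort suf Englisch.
To solve this, we need to take 2 derivatives of our acceleration equation a(t) = 9·exp(t). The derivative of acceleration gives jerk: j(t) = 9·exp(t). Differentiating jerk, we get snap: s(t) = 9·exp(t). We have snap s(t) = 9·exp(t). Substituting t = 3.565658923790612: s(3.565658923790612) = 318.264723759710.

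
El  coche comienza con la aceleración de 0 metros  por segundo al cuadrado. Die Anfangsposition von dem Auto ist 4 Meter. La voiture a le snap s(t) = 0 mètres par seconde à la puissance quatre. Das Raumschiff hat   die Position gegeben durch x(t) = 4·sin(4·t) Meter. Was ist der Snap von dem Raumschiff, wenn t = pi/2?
Um dies zu lösen, müssen wir 4 Ableitungen unserer Gleichung für die Position x(t) = 4·sin(4·t) nehmen. Mit d/dt von x(t) finden wir v(t) = 16·cos(4·t). Die Ableitung von der Geschwindigkeit ergibt die Beschleunigung: a(t) = -64·sin(4·t). Mit d/dt von a(t) finden wir j(t) = -256·cos(4·t). Die Ableitung von dem Ruck ergibt den Snap: s(t) = 1024·sin(4·t). Mit s(t) = 1024·sin(4·t) und Einsetzen von t = pi/2, finden wir s = 0.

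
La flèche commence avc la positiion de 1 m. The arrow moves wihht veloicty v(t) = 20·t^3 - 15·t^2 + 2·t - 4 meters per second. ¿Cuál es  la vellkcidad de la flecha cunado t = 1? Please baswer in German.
Aus der Gleichung für die Geschwindigkeit v(t) = 20·t^3 - 15·t^2 + 2·t - 4, setzen wir t = 1 ein und erhalten v = 3.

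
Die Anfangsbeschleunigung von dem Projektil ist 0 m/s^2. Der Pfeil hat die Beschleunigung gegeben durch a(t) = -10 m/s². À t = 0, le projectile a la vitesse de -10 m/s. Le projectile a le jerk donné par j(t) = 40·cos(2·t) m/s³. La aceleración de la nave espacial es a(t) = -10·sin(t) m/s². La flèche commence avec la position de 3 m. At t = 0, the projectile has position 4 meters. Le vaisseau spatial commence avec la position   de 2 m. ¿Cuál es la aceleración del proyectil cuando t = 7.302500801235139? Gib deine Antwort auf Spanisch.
Necesitamos integrar nuestra ecuación de la sacudida j(t) = 40·cos(2·t) 1 vez. La antiderivada de la sacudida es la aceleración. Usando a(0) = 0, obtenemos a(t) = 20·sin(2·t). Tenemos la aceleración a(t) = 20·sin(2·t). Sustituyendo t = 7.302500801235139: a(7.302500801235139) = 17.8509369895706.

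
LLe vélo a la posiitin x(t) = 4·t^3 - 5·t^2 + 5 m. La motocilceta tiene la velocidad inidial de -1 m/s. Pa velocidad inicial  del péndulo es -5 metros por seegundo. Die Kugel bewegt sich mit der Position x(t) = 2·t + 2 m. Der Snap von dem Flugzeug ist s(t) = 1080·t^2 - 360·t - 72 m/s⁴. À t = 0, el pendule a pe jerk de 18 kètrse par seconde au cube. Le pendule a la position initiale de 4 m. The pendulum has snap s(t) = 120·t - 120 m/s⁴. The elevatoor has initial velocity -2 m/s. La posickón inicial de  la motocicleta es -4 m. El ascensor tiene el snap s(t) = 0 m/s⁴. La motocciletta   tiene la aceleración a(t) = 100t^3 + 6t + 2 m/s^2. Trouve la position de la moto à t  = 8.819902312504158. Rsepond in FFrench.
En partant de l'accélération a(t) = 100·t^3 + 6·t + 2, nous prenons 2 intégrales. En prenant ∫a(t)dt et en appliquant v(0) = -1, nous trouvons v(t) = 25·t^4 + 3·t^2 + 2·t - 1. En prenant ∫v(t)dt et en appliquant x(0) = -4, nous trouvons x(t) = 5·t^5 + t^3 + t^2 - t - 4. Nous avons la position x(t) = 5·t^5 + t^3 + t^2 - t - 4. En substituant t = 8.819902312504158: x(8.819902312504158) = 267614.393641635.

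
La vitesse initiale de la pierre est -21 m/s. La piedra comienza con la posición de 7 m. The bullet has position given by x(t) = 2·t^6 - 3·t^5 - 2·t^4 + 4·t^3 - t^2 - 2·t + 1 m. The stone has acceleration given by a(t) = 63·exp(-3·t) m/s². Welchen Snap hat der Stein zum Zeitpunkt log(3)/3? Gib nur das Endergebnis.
Bei t = log(3)/3, s = 189.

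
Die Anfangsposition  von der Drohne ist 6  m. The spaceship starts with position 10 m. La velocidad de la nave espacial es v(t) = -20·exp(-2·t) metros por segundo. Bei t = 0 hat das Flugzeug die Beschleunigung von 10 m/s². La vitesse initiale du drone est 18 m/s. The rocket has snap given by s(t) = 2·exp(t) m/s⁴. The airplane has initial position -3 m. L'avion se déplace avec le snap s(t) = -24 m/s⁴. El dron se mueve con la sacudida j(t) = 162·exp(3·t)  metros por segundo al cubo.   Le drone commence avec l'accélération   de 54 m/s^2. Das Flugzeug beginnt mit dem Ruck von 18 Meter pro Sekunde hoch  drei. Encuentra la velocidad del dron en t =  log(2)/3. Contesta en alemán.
Um dies zu lösen, müssen wir 2 Integrale unserer Gleichung für den Ruck j(t) = 162·exp(3·t) finden. Das Integral von dem Ruck ist die Beschleunigung. Mit a(0) = 54 erhalten wir a(t) = 54·exp(3·t). Die Stammfunktion von der Beschleunigung, mit v(0) = 18, ergibt die Geschwindigkeit: v(t) = 18·exp(3·t). Aus der Gleichung für die Geschwindigkeit v(t) = 18·exp(3·t), setzen wir t = log(2)/3 ein und erhalten v = 36.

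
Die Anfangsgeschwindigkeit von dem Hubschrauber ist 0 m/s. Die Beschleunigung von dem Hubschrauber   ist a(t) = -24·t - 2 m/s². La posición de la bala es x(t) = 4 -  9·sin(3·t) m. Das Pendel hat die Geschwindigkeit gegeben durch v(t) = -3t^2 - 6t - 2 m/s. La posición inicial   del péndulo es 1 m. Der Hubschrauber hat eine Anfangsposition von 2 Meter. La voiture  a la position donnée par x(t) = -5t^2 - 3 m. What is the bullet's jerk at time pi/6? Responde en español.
Partiendo de la posición x(t) = 4 - 9·sin(3·t), tomamos 3 derivadas. La derivada de la posición da la velocidad: v(t) = -27·cos(3·t). Derivando la velocidad, obtenemos la aceleración: a(t) = 81·sin(3·t). Tomando d/dt de a(t), encontramos j(t) = 243·cos(3·t). Usando j(t) = 243·cos(3·t) y sustituyendo t = pi/6, encontramos j = 0.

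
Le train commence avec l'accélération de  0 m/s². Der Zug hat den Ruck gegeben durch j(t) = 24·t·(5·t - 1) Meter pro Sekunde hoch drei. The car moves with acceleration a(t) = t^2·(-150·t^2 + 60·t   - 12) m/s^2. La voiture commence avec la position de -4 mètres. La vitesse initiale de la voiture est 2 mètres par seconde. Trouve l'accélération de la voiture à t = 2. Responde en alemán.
Wir haben die Beschleunigung a(t) = t^2·(-150·t^2 + 60·t - 12). Durch Einsetzen von t = 2: a(2) = -1968.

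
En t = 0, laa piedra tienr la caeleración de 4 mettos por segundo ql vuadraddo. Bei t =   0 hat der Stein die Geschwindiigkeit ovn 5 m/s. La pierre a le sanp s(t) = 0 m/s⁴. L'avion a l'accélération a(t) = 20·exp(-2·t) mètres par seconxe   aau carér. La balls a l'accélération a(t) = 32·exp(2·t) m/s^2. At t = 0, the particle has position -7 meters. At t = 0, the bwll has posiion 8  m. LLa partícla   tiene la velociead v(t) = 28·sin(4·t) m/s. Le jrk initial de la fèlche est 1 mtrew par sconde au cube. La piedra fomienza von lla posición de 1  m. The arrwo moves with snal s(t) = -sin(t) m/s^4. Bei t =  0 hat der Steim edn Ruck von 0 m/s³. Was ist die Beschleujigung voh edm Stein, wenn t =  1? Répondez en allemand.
Wir müssen die Stammfunktion unserer Gleichung für den Snap s(t) = 0 2-mal finden. Das Integral von dem Snap ist der Ruck. Mit j(0) = 0 erhalten wir j(t) = 0. Die Stammfunktion von dem Ruck, mit a(0) = 4, ergibt die Beschleunigung: a(t) = 4. Wir haben die Beschleunigung a(t) = 4. Durch Einsetzen von t = 1: a(1) = 4.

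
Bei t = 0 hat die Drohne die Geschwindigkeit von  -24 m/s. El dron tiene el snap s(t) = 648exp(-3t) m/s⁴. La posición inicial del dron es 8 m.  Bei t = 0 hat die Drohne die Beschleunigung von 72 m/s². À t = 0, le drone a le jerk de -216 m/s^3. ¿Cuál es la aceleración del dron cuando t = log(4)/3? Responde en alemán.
Ausgehend von dem Snap s(t) = 648·exp(-3·t), nehmen wir 2 Stammfunktionen. Mit ∫s(t)dt und Anwendung von j(0) = -216, finden wir j(t) = -216·exp(-3·t). Die Stammfunktion von dem Ruck, mit a(0) = 72, ergibt die Beschleunigung: a(t) = 72·exp(-3·t). Aus der Gleichung für die Beschleunigung a(t) = 72·exp(-3·t), setzen wir t = log(4)/3 ein und erhalten a = 18.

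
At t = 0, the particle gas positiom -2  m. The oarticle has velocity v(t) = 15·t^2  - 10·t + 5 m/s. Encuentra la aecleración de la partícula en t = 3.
Para resolver esto, necesitamos tomar 1 derivada de nuestra ecuación de la velocidad v(t) = 15·t^2 - 10·t + 5. La derivada de la velocidad da la aceleración: a(t) = 30·t - 10. Tenemos la aceleración a(t) = 30·t - 10. Sustituyendo t = 3: a(3) = 80.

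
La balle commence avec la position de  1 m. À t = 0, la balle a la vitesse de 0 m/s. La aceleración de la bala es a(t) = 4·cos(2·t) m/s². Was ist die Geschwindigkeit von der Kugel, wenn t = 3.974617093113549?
Wir müssen das Integral unserer Gleichung für die Beschleunigung a(t) = 4·cos(2·t) 1-mal finden. Das Integral von der Beschleunigung, mit v(0) = 0, ergibt die Geschwindigkeit: v(t) = 2·sin(2·t). Wir haben die Geschwindigkeit v(t) = 2·sin(2·t). Durch Einsetzen von t = 3.974617093113549: v(3.974617093113549) = 1.99093380923273.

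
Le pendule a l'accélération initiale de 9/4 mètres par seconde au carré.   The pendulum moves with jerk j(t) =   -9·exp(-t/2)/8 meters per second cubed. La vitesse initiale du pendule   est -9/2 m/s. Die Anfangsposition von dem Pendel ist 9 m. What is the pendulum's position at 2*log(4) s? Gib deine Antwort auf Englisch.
We need to integrate our jerk equation j(t) = -9·exp(-t/2)/8 3 times. The antiderivative of jerk, with a(0) = 9/4, gives acceleration: a(t) = 9·exp(-t/2)/4. The antiderivative of acceleration, with v(0) = -9/2, gives velocity: v(t) = -9·exp(-t/2)/2. The integral of velocity, with x(0) = 9, gives position: x(t) = 9·exp(-t/2). Using x(t) = 9·exp(-t/2) and substituting t = 2*log(4), we find x = 9/4.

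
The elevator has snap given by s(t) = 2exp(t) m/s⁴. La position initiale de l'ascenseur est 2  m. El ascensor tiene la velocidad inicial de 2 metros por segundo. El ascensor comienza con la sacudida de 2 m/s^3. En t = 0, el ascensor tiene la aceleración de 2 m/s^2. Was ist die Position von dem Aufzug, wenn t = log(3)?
Ausgehend von dem Snap s(t) = 2·exp(t), nehmen wir 4 Integrale. Durch Integration von dem Snap und Verwendung der Anfangsbedingung j(0) = 2, erhalten wir j(t) = 2·exp(t). Mit ∫j(t)dt und Anwendung von a(0) = 2, finden wir a(t) = 2·exp(t). Die Stammfunktion von der Beschleunigung, mit v(0) = 2, ergibt die Geschwindigkeit: v(t) = 2·exp(t). Mit ∫v(t)dt und Anwendung von x(0) = 2, finden wir x(t) = 2·exp(t). Aus der Gleichung für die Position x(t) = 2·exp(t), setzen wir t = log(3) ein und erhalten x = 6.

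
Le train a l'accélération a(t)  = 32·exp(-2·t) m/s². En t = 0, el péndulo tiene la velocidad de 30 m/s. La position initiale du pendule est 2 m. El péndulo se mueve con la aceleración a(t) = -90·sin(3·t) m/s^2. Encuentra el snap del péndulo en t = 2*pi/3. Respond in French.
En partant de l'accélération a(t) = -90·sin(3·t), nous prenons 2 dérivées. La dérivée de l'accélération donne le jerk: j(t) = -270·cos(3·t). La dérivée du jerk donne le snap: s(t) = 810·sin(3·t). Nous avons le snap s(t) = 810·sin(3·t). En substituant t = 2*pi/3: s(2*pi/3) = 0.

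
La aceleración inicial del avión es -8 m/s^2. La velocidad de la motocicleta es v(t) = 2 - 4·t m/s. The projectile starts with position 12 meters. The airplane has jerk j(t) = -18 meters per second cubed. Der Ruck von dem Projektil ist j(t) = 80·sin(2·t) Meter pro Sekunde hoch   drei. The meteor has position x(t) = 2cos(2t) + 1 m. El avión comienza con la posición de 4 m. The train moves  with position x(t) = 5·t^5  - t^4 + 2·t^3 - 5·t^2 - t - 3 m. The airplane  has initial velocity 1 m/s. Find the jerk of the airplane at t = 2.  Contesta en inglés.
From the given jerk equation j(t) = -18, we substitute t = 2 to get j = -18.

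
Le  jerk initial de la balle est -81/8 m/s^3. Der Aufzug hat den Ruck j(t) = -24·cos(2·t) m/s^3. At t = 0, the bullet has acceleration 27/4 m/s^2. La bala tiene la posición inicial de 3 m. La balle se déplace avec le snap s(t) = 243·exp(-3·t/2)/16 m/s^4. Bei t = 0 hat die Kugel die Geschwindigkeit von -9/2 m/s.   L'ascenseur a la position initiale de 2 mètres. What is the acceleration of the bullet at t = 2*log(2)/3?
We must find the antiderivative of our snap equation s(t) = 243·exp(-3·t/2)/16 2 times. Integrating snap and using the initial condition j(0) = -81/8, we get j(t) = -81·exp(-3·t/2)/8. The integral of jerk is acceleration. Using a(0) = 27/4, we get a(t) = 27·exp(-3·t/2)/4. We have acceleration a(t) = 27·exp(-3·t/2)/4. Substituting t = 2*log(2)/3: a(2*log(2)/3) = 27/8.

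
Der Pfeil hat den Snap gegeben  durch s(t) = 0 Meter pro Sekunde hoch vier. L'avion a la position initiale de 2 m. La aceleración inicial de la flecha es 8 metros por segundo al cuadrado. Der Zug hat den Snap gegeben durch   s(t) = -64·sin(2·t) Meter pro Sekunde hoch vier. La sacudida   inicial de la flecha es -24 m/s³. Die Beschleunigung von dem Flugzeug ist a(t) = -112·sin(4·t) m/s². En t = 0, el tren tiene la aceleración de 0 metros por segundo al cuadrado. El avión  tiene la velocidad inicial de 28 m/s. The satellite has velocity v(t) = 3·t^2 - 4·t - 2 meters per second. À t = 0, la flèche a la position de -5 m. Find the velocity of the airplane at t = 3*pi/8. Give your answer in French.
Pour résoudre ceci, nous devons prendre 1 primitive de notre équation de l'accélération a(t) = -112·sin(4·t). En intégrant l'accélération et en utilisant la condition initiale v(0) = 28, nous obtenons v(t) = 28·cos(4·t). En utilisant v(t) = 28·cos(4·t) et en substituant t = 3*pi/8, nous trouvons v = 0.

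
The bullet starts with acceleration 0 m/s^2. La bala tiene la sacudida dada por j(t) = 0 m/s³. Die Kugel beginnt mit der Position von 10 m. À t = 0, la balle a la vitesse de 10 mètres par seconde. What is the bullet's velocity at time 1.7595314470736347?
To solve this, we need to take 2 antiderivatives of our jerk equation j(t) = 0. Integrating jerk and using the initial condition a(0) = 0, we get a(t) = 0. Finding the antiderivative of a(t) and using v(0) = 10: v(t) = 10. We have velocity v(t) = 10. Substituting t = 1.7595314470736347: v(1.7595314470736347) = 10.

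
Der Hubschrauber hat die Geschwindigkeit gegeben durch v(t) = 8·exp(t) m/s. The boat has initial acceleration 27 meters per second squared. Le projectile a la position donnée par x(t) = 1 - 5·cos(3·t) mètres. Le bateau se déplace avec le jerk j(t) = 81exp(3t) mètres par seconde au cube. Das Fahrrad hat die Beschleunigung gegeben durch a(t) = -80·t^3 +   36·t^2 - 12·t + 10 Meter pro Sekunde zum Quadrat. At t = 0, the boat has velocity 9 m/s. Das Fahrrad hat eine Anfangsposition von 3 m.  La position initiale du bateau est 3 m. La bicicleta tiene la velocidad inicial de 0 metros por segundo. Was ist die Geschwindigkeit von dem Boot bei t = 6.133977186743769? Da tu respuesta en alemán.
Wir müssen unsere Gleichung für den Ruck j(t) = 81·exp(3·t) 2-mal integrieren. Die Stammfunktion von dem Ruck ist die Beschleunigung. Mit a(0) = 27 erhalten wir a(t) = 27·exp(3·t). Das Integral von der Beschleunigung ist die Geschwindigkeit. Mit v(0) = 9 erhalten wir v(t) = 9·exp(3·t). Mit v(t) = 9·exp(3·t) und Einsetzen von t = 6.133977186743769, finden wir v = 883282939.977966.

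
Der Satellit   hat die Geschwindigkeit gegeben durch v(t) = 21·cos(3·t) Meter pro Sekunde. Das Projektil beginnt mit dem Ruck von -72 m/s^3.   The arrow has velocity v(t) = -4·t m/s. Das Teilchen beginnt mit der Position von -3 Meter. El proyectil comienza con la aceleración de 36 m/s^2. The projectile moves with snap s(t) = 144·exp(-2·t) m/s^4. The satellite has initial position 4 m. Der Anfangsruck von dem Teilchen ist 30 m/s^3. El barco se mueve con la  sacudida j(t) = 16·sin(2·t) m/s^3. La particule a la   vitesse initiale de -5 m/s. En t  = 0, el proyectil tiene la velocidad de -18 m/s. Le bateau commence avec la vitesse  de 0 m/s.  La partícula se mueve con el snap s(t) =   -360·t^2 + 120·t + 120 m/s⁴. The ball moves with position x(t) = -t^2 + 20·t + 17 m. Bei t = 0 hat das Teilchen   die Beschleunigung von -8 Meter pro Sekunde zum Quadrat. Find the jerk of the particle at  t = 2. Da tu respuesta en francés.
Nous devons intégrer notre équation du snap s(t) = -360·t^2 + 120·t + 120 1 fois. En prenant ∫s(t)dt et en appliquant j(0) = 30, nous trouvons j(t) = -120·t^3 + 60·t^2 + 120·t + 30. De l'équation du jerk j(t) = -120·t^3 + 60·t^2 + 120·t + 30, nous substituons t = 2 pour obtenir j = -450.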